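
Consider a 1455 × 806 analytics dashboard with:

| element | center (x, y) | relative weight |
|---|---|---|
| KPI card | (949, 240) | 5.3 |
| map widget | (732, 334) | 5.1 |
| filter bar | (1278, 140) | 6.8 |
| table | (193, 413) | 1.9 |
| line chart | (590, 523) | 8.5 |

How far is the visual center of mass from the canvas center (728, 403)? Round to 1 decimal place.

Σw = 5.3 + 5.1 + 6.8 + 1.9 + 8.5 = 27.6.
x: (5.3·949 + 5.1·732 + 6.8·1278 + 1.9·193 + 8.5·590) / 27.6 = 22835.0 / 27.6 ≈ 827.36
y: (5.3·240 + 5.1·334 + 6.8·140 + 1.9·413 + 8.5·523) / 27.6 = 9157.6 / 27.6 ≈ 331.80
From (728, 403): dx = 99.36, dy = -71.20, so the distance is √(dx²+dy²) ≈ 122.23.

≈ 122.2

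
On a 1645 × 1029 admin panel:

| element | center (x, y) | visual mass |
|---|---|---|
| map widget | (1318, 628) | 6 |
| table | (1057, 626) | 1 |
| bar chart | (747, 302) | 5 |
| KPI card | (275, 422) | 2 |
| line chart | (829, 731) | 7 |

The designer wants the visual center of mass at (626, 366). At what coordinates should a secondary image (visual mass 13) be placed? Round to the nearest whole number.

With the secondary image, Σw becomes 6 + 1 + 5 + 2 + 7 + 13 = 34.
Along x: (19053 + 13·x) / 34 = 626 (existing moment 6·1318 + 1·1057 + 5·747 + 2·275 + 7·829 = 19053) ⇒ x = (21284 − 19053) / 13 ≈ 171.62.
Along y: (11865 + 13·y) / 34 = 366 (existing moment 6·628 + 1·626 + 5·302 + 2·422 + 7·731 = 11865) ⇒ y = (12444 − 11865) / 13 ≈ 44.54.

(172, 45)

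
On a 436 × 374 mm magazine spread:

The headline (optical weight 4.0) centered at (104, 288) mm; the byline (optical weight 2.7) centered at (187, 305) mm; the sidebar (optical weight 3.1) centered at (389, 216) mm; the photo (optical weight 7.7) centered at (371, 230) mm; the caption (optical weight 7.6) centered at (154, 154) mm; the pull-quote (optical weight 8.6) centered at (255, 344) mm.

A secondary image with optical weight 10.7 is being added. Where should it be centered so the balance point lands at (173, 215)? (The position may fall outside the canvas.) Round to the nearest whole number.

After adding the secondary image, total weight = 4.0 + 2.7 + 3.1 + 7.7 + 7.6 + 8.6 + 10.7 = 44.4.
x: target moment 44.4×173 = 7681.2; current 4.0·104 + 2.7·187 + 3.1·389 + 7.7·371 + 7.6·154 + 8.6·255 = 8346.9; the secondary image supplies -665.7, so x = -665.7/10.7 ≈ -62.21.
y: target moment 44.4×215 = 9546.0; current 4.0·288 + 2.7·305 + 3.1·216 + 7.7·230 + 7.6·154 + 8.6·344 = 8544.9; the secondary image supplies 1001.1, so y = 1001.1/10.7 ≈ 93.56.

(-62, 94)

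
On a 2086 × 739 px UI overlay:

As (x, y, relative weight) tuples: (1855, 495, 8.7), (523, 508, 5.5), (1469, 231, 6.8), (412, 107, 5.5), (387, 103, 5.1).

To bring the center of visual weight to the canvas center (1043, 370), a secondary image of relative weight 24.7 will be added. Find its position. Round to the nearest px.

After adding the secondary image, total weight = 8.7 + 5.5 + 6.8 + 5.5 + 5.1 + 24.7 = 56.3.
Along x: (33243.9 + 24.7·x) / 56.3 = 1043 (existing moment 8.7·1855 + 5.5·523 + 6.8·1469 + 5.5·412 + 5.1·387 = 33243.9) ⇒ x = (58720.9 − 33243.9) / 24.7 ≈ 1031.46.
Along y: (9785.1 + 24.7·y) / 56.3 = 370 (existing moment 8.7·495 + 5.5·508 + 6.8·231 + 5.5·107 + 5.1·103 = 9785.1) ⇒ y = (20831.0 − 9785.1) / 24.7 ≈ 447.20.

(1031, 447)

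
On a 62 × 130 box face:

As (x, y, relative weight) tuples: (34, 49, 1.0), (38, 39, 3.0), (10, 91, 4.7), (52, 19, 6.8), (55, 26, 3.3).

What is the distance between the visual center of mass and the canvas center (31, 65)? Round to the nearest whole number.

Σw = 1.0 + 3.0 + 4.7 + 6.8 + 3.3 = 18.8.
x-moment: 1.0·34 + 3.0·38 + 4.7·10 + 6.8·52 + 3.3·55 = 730.1; centroid 730.1/18.8 ≈ 38.84.
y-moment: 1.0·49 + 3.0·39 + 4.7·91 + 6.8·19 + 3.3·26 = 808.7; centroid 808.7/18.8 ≈ 43.02.
From (31, 65): dx = 7.84, dy = -21.98, so the distance is √(dx²+dy²) ≈ 23.34.

≈ 23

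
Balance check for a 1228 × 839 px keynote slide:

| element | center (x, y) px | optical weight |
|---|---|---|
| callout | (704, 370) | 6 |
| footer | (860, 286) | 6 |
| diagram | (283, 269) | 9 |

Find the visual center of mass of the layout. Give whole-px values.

Weights sum to 6 + 6 + 9 = 21.
x-moment: 6·704 + 6·860 + 9·283 = 11931; centroid 11931/21 ≈ 568.14.
y-moment: 6·370 + 6·286 + 9·269 = 6357; centroid 6357/21 ≈ 302.71.

(568, 303)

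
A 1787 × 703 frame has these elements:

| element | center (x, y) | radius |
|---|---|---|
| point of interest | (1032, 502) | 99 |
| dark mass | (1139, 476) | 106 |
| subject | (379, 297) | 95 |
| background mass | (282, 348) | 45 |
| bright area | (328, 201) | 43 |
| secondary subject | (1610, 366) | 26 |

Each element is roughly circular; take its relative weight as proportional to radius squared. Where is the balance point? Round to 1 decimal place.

Weights ∝ r²: point of interest 99² = 9801, dark mass 106² = 11236, subject 95² = 9025, background mass 45² = 2025, bright area 43² = 1849, secondary subject 26² = 676; Σw = 34612.
Σw·x = 28598793; x̄ = 28598793/34612 ≈ 826.27.
Σw·y = 14272628; ȳ = 14272628/34612 ≈ 412.36.

(826.3, 412.4)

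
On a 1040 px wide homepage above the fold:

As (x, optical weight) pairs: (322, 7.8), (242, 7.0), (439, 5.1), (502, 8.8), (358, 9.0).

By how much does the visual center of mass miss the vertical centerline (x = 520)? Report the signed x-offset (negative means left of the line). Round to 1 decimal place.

Total weight = 7.8 + 7.0 + 5.1 + 8.8 + 9.0 = 37.7.
Σw·x = 7.8·322 + 7.0·242 + 5.1·439 + 8.8·502 + 9.0·358 = 14084.1, so x̄ = 14084.1/37.7 ≈ 373.58.
Difference: 373.58 − 520 ≈ -146.42.

≈ -146.4 px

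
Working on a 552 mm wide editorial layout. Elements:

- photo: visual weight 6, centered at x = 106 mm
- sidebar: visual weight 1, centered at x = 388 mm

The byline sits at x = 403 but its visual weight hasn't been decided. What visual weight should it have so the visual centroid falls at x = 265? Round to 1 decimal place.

Existing Σw = 7 (6 + 1); existing moment 6·106 + 1·388 = 1024.
Set Σw·x/Σw = 265: (1024 + 403w) = 265·(7 + w).
So w = (265·7 − 1024)/(403 − 265) = 831/138 ≈ 6.02.

w ≈ 6.0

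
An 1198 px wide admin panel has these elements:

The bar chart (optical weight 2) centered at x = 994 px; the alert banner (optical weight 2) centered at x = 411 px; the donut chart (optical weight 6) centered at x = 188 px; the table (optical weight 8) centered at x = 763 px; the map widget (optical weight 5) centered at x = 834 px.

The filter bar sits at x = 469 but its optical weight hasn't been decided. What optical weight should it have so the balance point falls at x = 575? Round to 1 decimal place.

Fixed elements: Σw = 2 + 2 + 6 + 8 + 5 = 23, Σw·x = 2·994 + 2·411 + 6·188 + 8·763 + 5·834 = 14212.
Balance at x = 575 requires (14212 + w·469) / (23 + w) = 575.
So w = (575·23 − 14212)/(469 − 575) = -987/-106 ≈ 9.31.

w ≈ 9.3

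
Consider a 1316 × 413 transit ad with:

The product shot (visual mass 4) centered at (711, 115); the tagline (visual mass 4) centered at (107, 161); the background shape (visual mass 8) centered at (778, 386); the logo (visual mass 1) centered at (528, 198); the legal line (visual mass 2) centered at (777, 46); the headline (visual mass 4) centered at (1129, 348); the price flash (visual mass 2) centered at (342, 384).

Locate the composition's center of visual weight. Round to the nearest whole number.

(671, 266)

Σw = 4 + 4 + 8 + 1 + 2 + 4 + 2 = 25.
Σw·x = 16778; x̄ = 16778/25 ≈ 671.12.
Σw·y = 6642; ȳ = 6642/25 ≈ 265.68.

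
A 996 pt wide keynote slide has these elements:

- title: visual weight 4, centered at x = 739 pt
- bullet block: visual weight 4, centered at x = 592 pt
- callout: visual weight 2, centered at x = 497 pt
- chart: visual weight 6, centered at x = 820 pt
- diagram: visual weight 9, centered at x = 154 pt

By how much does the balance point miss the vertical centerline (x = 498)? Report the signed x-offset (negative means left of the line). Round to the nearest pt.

Σw = 4 + 4 + 2 + 6 + 9 = 25.
x-moment: 4·739 + 4·592 + 2·497 + 6·820 + 9·154 = 12624; centroid 12624/25 ≈ 504.96.
Against x = 498, that's 504.96 − 498 = 6.96.

≈ 7 pt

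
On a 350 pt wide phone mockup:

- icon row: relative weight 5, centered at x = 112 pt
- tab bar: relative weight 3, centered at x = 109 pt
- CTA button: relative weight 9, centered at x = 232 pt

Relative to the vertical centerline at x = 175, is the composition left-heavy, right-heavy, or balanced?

Σw = 5 + 3 + 9 = 17.
x: (5·112 + 3·109 + 9·232) / 17 = 2975 / 17 ≈ 175.00
The centroid 175.00 matches the midline at 175, so the layout is balanced.

balanced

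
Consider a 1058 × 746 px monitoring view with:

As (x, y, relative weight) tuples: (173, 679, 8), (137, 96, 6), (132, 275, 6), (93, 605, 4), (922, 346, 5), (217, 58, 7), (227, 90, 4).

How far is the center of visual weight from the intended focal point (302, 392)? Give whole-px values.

≈ 88 px

Σw = 8 + 6 + 6 + 4 + 5 + 7 + 4 = 40.
Σw·x = 10407; x̄ = 10407/40 ≈ 260.18.
Σw·y = 12574; ȳ = 12574/40 ≈ 314.35.
Offset from (302, 392): Δx ≈ -41.82, Δy ≈ -77.65; distance = √(Δx² + Δy²) ≈ 88.20.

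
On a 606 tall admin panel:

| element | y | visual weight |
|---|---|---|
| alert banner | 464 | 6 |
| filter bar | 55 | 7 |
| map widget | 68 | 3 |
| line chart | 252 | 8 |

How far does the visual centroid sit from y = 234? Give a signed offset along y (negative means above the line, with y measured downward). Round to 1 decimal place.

≈ -9.5

Weights sum to 6 + 7 + 3 + 8 = 24.
y: (6·464 + 7·55 + 3·68 + 8·252) / 24 = 5389 / 24 ≈ 224.54
Offset from y = 234: 224.54 − 234 ≈ -9.46.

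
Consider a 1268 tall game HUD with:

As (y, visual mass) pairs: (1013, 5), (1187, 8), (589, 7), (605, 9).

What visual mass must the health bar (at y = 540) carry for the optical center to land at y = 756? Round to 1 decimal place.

w ≈ 10.2

Known weights sum to 5 + 8 + 7 + 9 = 29; their moment is 5·1013 + 8·1187 + 7·589 + 9·605 = 24129.
Set Σw·y/Σw = 756: (24129 + 540w) = 756·(29 + w).
Solving: w = (756·29 − 24129) / (540 − 756) = -2205 / -216 ≈ 10.21.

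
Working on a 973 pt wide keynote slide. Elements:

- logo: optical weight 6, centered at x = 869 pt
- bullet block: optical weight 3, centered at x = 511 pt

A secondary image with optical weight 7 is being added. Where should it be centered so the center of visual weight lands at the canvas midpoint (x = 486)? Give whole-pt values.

After adding the secondary image, total weight = 6 + 3 + 7 = 16.
x: need Σw·x = 16·486 = 7776. Existing = 6·869 + 3·511 = 6747. Remainder 1029 / 7 ≈ 147.00.

x ≈ 147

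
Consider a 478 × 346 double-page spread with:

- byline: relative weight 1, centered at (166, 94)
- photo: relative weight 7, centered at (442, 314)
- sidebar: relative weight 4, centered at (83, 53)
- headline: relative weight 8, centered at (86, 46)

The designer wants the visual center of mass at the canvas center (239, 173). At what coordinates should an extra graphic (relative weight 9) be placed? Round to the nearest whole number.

(295, 238)

After adding the extra graphic, total weight = 1 + 7 + 4 + 8 + 9 = 29.
x: target moment 29×239 = 6931; current 1·166 + 7·442 + 4·83 + 8·86 = 4280; the extra graphic supplies 2651, so x = 2651/9 ≈ 294.56.
y: target moment 29×173 = 5017; current 1·94 + 7·314 + 4·53 + 8·46 = 2872; the extra graphic supplies 2145, so y = 2145/9 ≈ 238.33.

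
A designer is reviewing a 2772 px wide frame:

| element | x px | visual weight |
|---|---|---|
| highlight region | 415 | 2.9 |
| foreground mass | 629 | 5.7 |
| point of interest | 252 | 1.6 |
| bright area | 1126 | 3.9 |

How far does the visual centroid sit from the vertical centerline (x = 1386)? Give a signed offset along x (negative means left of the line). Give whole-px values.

≈ -706 px

Σw = 2.9 + 5.7 + 1.6 + 3.9 = 14.1.
x-moment: 2.9·415 + 5.7·629 + 1.6·252 + 3.9·1126 = 9583.4; centroid 9583.4/14.1 ≈ 679.67.
Against x = 1386, that's 679.67 − 1386 = -706.33.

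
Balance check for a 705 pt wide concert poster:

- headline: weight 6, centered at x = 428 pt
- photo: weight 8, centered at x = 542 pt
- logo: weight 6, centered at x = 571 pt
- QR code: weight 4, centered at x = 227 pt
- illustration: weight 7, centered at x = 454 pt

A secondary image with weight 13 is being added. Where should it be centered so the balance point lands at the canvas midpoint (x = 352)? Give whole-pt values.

x ≈ 82

New total weight: (6 + 8 + 6 + 4 + 7) + 13 = 44.
Along x: (14416 + 13·x) / 44 = 352 (existing moment 6·428 + 8·542 + 6·571 + 4·227 + 7·454 = 14416) ⇒ x = (15488 − 14416) / 13 ≈ 82.46.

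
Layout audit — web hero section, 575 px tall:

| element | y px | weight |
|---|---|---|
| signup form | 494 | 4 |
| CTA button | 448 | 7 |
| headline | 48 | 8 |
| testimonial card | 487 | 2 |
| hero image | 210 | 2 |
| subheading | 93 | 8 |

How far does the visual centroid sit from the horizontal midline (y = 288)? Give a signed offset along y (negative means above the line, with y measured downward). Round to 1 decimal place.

Total weight = 4 + 7 + 8 + 2 + 2 + 8 = 31.
y: moment 7634 / weight 31 ≈ 246.26
Against y = 288, that's 246.26 − 288 = -41.74.

≈ -41.7 px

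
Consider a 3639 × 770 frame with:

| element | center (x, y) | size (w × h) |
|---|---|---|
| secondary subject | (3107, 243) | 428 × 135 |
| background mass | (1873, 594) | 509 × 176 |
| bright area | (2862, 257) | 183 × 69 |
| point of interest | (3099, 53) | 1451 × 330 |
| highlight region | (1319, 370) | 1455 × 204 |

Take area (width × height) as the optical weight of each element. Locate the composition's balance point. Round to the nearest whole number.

(2414, 220)

Areas: secondary subject 428·135 = 57780, background mass 509·176 = 89584, bright area 183·69 = 12627, point of interest 1451·330 = 478830, highlight region 1455·204 = 296820. Total weight = 935641.
x: (57780·3107 + 89584·1873 + 12627·2862 + 478830·3099 + 296820·1319) / 935641 = 2258851516 / 935641 ≈ 2414.23
y: (57780·243 + 89584·594 + 12627·257 + 478830·53 + 296820·370) / 935641 = 205699965 / 935641 ≈ 219.85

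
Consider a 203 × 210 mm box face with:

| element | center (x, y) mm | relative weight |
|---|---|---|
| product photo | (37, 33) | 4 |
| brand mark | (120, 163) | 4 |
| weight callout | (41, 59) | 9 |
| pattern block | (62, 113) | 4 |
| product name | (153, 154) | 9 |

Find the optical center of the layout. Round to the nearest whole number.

(87, 105)

Total weight = 4 + 4 + 9 + 4 + 9 = 30.
x: (4·37 + 4·120 + 9·41 + 4·62 + 9·153) / 30 = 2622 / 30 ≈ 87.40
y: (4·33 + 4·163 + 9·59 + 4·113 + 9·154) / 30 = 3153 / 30 ≈ 105.10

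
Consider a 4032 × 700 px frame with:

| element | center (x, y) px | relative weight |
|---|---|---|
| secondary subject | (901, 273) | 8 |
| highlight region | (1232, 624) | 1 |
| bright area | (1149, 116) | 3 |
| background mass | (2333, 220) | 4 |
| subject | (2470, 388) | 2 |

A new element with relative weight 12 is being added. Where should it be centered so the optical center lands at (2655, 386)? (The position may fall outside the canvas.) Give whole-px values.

New total weight: (8 + 1 + 3 + 4 + 2) + 12 = 30.
Along x: (26159 + 12·x) / 30 = 2655 (existing moment 8·901 + 1·1232 + 3·1149 + 4·2333 + 2·2470 = 26159) ⇒ x = (79650 − 26159) / 12 ≈ 4457.58.
Along y: (4812 + 12·y) / 30 = 386 (existing moment 8·273 + 1·624 + 3·116 + 4·220 + 2·388 = 4812) ⇒ y = (11580 − 4812) / 12 ≈ 564.00.

(4458, 564)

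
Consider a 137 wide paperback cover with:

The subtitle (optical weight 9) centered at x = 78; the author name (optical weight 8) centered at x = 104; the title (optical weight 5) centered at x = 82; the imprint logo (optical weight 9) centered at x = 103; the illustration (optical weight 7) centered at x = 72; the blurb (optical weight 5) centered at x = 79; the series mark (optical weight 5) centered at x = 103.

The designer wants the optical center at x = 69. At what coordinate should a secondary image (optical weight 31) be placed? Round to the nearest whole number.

After adding the secondary image, total weight = 9 + 8 + 5 + 9 + 7 + 5 + 5 + 31 = 79.
x: target moment 79×69 = 5451; current 9·78 + 8·104 + 5·82 + 9·103 + 7·72 + 5·79 + 5·103 = 4285; the secondary image supplies 1166, so x = 1166/31 ≈ 37.61.

x ≈ 38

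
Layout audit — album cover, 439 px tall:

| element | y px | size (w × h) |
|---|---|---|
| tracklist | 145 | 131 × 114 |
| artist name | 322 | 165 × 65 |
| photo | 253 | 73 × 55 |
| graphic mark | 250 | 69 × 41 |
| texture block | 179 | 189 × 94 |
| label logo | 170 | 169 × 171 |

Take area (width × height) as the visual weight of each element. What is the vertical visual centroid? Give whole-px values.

Taking area as weight: tracklist 131·114 = 14934, artist name 165·65 = 10725, photo 73·55 = 4015, graphic mark 69·41 = 2829, texture block 189·94 = 17766, label logo 169·171 = 28899. Sum 79168.
Σw·y = 15434869; ȳ = 15434869/79168 ≈ 194.96.

y ≈ 195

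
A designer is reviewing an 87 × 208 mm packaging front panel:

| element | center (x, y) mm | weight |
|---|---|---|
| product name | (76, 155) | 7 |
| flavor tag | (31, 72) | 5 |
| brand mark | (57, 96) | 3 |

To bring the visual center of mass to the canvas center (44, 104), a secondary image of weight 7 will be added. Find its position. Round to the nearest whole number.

(16, 79)

After adding the secondary image, total weight = 7 + 5 + 3 + 7 = 22.
x: target moment 22×44 = 968; current 7·76 + 5·31 + 3·57 = 858; the secondary image supplies 110, so x = 110/7 ≈ 15.71.
y: target moment 22×104 = 2288; current 7·155 + 5·72 + 3·96 = 1733; the secondary image supplies 555, so y = 555/7 ≈ 79.29.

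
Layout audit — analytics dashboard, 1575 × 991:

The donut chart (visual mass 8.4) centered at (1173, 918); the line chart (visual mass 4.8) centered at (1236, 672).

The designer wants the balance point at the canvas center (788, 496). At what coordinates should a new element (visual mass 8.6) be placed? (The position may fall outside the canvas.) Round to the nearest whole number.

(162, -14)

New total weight: (8.4 + 4.8) + 8.6 = 21.8.
Along x: (15786.0 + 8.6·x) / 21.8 = 788 (existing moment 8.4·1173 + 4.8·1236 = 15786.0) ⇒ x = (17178.4 − 15786.0) / 8.6 ≈ 161.91.
Along y: (10936.8 + 8.6·y) / 21.8 = 496 (existing moment 8.4·918 + 4.8·672 = 10936.8) ⇒ y = (10812.8 − 10936.8) / 8.6 ≈ -14.42.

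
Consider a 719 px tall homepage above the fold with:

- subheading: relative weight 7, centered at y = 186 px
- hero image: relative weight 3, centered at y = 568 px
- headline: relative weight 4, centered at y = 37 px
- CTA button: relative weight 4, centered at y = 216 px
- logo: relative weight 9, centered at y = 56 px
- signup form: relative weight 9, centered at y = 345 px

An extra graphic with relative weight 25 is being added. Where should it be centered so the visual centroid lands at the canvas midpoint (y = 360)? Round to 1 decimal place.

After adding the extra graphic, total weight = 7 + 3 + 4 + 4 + 9 + 9 + 25 = 61.
y: target moment 61×360 = 21960; current 7·186 + 3·568 + 4·37 + 4·216 + 9·56 + 9·345 = 7627; the extra graphic supplies 14333, so y = 14333/25 ≈ 573.32.

y ≈ 573.3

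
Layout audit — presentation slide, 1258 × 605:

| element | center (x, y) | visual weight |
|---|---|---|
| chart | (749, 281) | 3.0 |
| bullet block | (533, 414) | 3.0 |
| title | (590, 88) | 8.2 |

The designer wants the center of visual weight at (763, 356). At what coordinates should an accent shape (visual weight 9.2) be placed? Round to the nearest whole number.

New total weight: (3.0 + 3.0 + 8.2) + 9.2 = 23.4.
Along x: (8684.0 + 9.2·x) / 23.4 = 763 (existing moment 3.0·749 + 3.0·533 + 8.2·590 = 8684.0) ⇒ x = (17854.2 − 8684.0) / 9.2 ≈ 996.76.
Along y: (2806.6 + 9.2·y) / 23.4 = 356 (existing moment 3.0·281 + 3.0·414 + 8.2·88 = 2806.6) ⇒ y = (8330.4 − 2806.6) / 9.2 ≈ 600.41.

(997, 600)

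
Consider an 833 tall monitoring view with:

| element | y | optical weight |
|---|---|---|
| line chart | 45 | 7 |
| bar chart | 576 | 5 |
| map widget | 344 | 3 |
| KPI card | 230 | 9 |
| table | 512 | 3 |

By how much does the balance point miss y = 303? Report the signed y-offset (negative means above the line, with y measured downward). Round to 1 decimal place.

≈ -12.9

Weights sum to 7 + 5 + 3 + 9 + 3 = 27.
Σw·y = 7·45 + 5·576 + 3·344 + 9·230 + 3·512 = 7833, so ȳ = 7833/27 ≈ 290.11.
Against y = 303, that's 290.11 − 303 = -12.89.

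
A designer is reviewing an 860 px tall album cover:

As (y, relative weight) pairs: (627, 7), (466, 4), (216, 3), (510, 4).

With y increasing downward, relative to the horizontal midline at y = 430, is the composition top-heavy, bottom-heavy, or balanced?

bottom-heavy

Total weight = 7 + 4 + 3 + 4 = 18.
y: (7·627 + 4·466 + 3·216 + 4·510) / 18 = 8941 / 18 ≈ 496.72
496.7 lies below (larger y than) the midline 430, so the layout is bottom-heavy.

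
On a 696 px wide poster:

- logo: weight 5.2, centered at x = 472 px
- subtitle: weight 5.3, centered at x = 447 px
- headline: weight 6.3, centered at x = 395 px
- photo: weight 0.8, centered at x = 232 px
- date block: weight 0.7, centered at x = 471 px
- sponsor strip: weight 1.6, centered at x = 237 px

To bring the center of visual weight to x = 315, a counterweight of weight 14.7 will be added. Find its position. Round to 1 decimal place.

x ≈ 183.2

New total weight: (5.2 + 5.3 + 6.3 + 0.8 + 0.7 + 1.6) + 14.7 = 34.6.
x: target moment 34.6×315 = 10899.0; current 5.2·472 + 5.3·447 + 6.3·395 + 0.8·232 + 0.7·471 + 1.6·237 = 8206.5; the counterweight supplies 2692.5, so x = 2692.5/14.7 ≈ 183.16.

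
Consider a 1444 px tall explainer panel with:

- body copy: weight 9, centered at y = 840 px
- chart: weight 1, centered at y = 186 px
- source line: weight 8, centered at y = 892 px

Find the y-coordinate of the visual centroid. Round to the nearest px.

Total weight = 9 + 1 + 8 = 18.
y-moment: 9·840 + 1·186 + 8·892 = 14882; centroid 14882/18 ≈ 826.78.

y ≈ 827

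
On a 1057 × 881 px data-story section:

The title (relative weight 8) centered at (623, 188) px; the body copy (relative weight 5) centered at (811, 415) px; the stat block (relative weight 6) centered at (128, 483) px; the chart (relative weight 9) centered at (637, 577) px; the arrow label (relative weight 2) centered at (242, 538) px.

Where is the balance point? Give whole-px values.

Total weight = 8 + 5 + 6 + 9 + 2 = 30.
x-moment: 8·623 + 5·811 + 6·128 + 9·637 + 2·242 = 16024; centroid 16024/30 ≈ 534.13.
y-moment: 8·188 + 5·415 + 6·483 + 9·577 + 2·538 = 12746; centroid 12746/30 ≈ 424.87.

(534, 425)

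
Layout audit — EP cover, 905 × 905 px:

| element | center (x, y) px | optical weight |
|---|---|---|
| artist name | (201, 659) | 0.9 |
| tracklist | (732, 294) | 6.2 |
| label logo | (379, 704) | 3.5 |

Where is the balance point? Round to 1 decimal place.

(570.4, 460.4)

Weights sum to 0.9 + 6.2 + 3.5 = 10.6.
x-moment: 0.9·201 + 6.2·732 + 3.5·379 = 6045.8; centroid 6045.8/10.6 ≈ 570.36.
y-moment: 0.9·659 + 6.2·294 + 3.5·704 = 4879.9; centroid 4879.9/10.6 ≈ 460.37.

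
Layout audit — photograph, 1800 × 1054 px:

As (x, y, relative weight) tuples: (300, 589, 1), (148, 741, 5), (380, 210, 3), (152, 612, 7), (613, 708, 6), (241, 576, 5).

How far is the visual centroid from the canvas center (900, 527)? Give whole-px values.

≈ 604 px

Σw = 1 + 5 + 3 + 7 + 6 + 5 = 27.
x: moment 8127 / weight 27 ≈ 301.00
y: moment 16336 / weight 27 ≈ 605.04
Relative to (900, 527): Δ = (-599.00, 78.04); |Δ| = √(-599.00² + 78.04²) ≈ 604.06.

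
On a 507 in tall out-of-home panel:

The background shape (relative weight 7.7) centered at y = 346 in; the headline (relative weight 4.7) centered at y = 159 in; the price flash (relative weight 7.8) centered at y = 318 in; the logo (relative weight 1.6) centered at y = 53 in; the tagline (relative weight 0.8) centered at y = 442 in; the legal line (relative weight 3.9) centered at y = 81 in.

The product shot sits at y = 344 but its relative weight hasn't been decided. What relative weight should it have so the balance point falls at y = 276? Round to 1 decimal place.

w ≈ 9.8

Existing Σw = 26.5 (7.7 + 4.7 + 7.8 + 1.6 + 0.8 + 3.9); existing moment 7.7·346 + 4.7·159 + 7.8·318 + 1.6·53 + 0.8·442 + 3.9·81 = 6646.2.
For the centroid to hit 276: (6646.2 + w·344) / (26.5 + w) = 276.
Solving: w = (276·26.5 − 6646.2) / (344 − 276) = 667.8 / 68 ≈ 9.82.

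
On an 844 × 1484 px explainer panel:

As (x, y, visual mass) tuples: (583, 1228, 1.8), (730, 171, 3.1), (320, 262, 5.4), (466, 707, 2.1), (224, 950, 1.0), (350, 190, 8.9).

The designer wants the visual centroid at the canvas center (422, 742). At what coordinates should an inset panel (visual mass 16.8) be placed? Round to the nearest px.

(425, 1234)

After adding the inset panel, total weight = 1.8 + 3.1 + 5.4 + 2.1 + 1.0 + 8.9 + 16.8 = 39.1.
Along x: (9358.0 + 16.8·x) / 39.1 = 422 (existing moment 1.8·583 + 3.1·730 + 5.4·320 + 2.1·466 + 1.0·224 + 8.9·350 = 9358.0) ⇒ x = (16500.2 − 9358.0) / 16.8 ≈ 425.13.
Along y: (8281.0 + 16.8·y) / 39.1 = 742 (existing moment 1.8·1228 + 3.1·171 + 5.4·262 + 2.1·707 + 1.0·950 + 8.9·190 = 8281.0) ⇒ y = (29012.2 − 8281.0) / 16.8 ≈ 1234.00.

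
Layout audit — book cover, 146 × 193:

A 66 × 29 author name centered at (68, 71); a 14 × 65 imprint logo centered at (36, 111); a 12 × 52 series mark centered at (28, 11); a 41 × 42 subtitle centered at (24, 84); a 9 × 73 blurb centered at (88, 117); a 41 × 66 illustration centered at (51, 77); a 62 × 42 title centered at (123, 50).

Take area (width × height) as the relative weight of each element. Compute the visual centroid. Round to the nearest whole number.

(66, 72)

Taking area as weight: author name 66·29 = 1914, imprint logo 14·65 = 910, series mark 12·52 = 624, subtitle 41·42 = 1722, blurb 9·73 = 657, illustration 41·66 = 2706, title 62·42 = 2604. Sum 11137.
x: moment 737826 / weight 11137 ≈ 66.25
y: moment 803847 / weight 11137 ≈ 72.18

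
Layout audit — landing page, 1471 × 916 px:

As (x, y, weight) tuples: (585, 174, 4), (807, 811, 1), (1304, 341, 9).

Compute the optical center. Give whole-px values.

Weights sum to 4 + 1 + 9 = 14.
x: (4·585 + 1·807 + 9·1304) / 14 = 14883 / 14 ≈ 1063.07
y: (4·174 + 1·811 + 9·341) / 14 = 4576 / 14 ≈ 326.86

(1063, 327)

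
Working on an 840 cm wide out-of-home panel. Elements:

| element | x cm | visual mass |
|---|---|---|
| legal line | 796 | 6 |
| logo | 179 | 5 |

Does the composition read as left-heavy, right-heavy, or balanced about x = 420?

Σw = 6 + 5 = 11.
x-moment: 6·796 + 5·179 = 5671; centroid 5671/11 ≈ 515.55.
515.5 vs midline 420 → right-heavy.

right-heavy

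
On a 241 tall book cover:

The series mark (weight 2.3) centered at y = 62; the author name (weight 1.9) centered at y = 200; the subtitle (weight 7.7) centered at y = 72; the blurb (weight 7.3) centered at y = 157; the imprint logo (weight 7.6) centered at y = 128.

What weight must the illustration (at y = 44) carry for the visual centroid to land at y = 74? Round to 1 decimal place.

w ≈ 40.4

Fixed elements: Σw = 2.3 + 1.9 + 7.7 + 7.3 + 7.6 = 26.8, Σw·y = 2.3·62 + 1.9·200 + 7.7·72 + 7.3·157 + 7.6·128 = 3195.9.
Set Σw·y/Σw = 74: (3195.9 + 44w) = 74·(26.8 + w).
Solving: w = (74·26.8 − 3195.9) / (44 − 74) = -1212.7 / -30 ≈ 40.42.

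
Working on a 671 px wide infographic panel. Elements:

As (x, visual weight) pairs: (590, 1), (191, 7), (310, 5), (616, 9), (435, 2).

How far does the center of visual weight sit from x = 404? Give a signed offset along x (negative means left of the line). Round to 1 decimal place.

Σw = 1 + 7 + 5 + 9 + 2 = 24.
x-moment: 1·590 + 7·191 + 5·310 + 9·616 + 2·435 = 9891; centroid 9891/24 ≈ 412.12.
Difference: 412.12 − 404 ≈ 8.12.

≈ 8.1 px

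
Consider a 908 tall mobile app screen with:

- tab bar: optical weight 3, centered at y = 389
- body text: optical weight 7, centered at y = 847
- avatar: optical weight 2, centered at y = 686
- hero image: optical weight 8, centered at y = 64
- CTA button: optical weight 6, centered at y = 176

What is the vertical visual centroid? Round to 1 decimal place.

y ≈ 386.0

Σw = 3 + 7 + 2 + 8 + 6 = 26.
y: (3·389 + 7·847 + 2·686 + 8·64 + 6·176) / 26 = 10036 / 26 ≈ 386.00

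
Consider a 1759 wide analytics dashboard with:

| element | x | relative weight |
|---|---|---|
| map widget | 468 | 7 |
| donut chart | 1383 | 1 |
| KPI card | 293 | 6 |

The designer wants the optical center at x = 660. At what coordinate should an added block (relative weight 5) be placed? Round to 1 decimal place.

x ≈ 1224.6

After adding the added block, total weight = 7 + 1 + 6 + 5 = 19.
Along x: (6417 + 5·x) / 19 = 660 (existing moment 7·468 + 1·1383 + 6·293 = 6417) ⇒ x = (12540 − 6417) / 5 ≈ 1224.60.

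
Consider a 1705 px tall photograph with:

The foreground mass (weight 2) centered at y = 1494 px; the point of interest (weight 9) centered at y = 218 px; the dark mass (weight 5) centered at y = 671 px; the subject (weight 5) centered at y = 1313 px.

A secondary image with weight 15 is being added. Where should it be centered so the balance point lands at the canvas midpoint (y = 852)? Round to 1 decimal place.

y ≈ 1053.5

After adding the secondary image, total weight = 2 + 9 + 5 + 5 + 15 = 36.
y: need Σw·y = 36·852 = 30672. Existing = 2·1494 + 9·218 + 5·671 + 5·1313 = 14870. Remainder 15802 / 15 ≈ 1053.47.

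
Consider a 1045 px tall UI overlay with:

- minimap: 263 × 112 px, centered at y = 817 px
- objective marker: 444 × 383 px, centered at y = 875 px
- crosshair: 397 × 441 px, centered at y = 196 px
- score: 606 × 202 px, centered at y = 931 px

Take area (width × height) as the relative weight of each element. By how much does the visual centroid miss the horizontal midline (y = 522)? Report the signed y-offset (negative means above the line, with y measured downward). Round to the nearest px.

Areas: minimap 263·112 = 29456, objective marker 444·383 = 170052, crosshair 397·441 = 175077, score 606·202 = 122412. Total weight = 496997.
y: (29456·817 + 170052·875 + 175077·196 + 122412·931) / 496997 = 321141716 / 496997 ≈ 646.16
Offset from y = 522: 646.16 − 522 ≈ 124.16.

≈ 124 px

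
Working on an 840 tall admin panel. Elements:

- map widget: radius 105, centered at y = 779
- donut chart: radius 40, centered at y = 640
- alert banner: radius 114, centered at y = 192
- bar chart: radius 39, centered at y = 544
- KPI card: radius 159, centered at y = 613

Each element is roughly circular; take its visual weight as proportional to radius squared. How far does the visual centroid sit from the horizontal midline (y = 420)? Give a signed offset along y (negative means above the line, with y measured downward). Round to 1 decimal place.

r² weights: map widget 105² = 11025, donut chart 40² = 1600, alert banner 114² = 12996, bar chart 39² = 1521, KPI card 159² = 25281. Total = 52423.
Σw·y = 11025·779 + 1600·640 + 12996·192 + 1521·544 + 25281·613 = 28432384, so ȳ = 28432384/52423 ≈ 542.36.
Against y = 420, that's 542.36 − 420 = 122.36.

≈ 122.4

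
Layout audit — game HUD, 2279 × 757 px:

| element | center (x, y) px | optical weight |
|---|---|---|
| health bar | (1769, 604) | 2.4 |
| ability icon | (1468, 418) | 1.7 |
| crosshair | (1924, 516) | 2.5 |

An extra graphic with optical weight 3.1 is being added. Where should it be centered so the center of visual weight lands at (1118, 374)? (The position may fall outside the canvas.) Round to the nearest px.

(-228, 57)

New total weight: (2.4 + 1.7 + 2.5) + 3.1 = 9.7.
x: need Σw·x = 9.7·1118 = 10844.6. Existing = 2.4·1769 + 1.7·1468 + 2.5·1924 = 11551.2. Remainder -706.6 / 3.1 ≈ -227.94.
y: need Σw·y = 9.7·374 = 3627.8. Existing = 2.4·604 + 1.7·418 + 2.5·516 = 3450.2. Remainder 177.6 / 3.1 ≈ 57.29.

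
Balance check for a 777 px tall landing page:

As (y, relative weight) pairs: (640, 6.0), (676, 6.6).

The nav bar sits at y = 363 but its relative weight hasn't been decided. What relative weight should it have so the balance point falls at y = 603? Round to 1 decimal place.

w ≈ 2.9

Known weights sum to 6.0 + 6.6 = 12.6; their moment is 6.0·640 + 6.6·676 = 8301.6.
For the centroid to hit 603: (8301.6 + w·363) / (12.6 + w) = 603.
So w = (603·12.6 − 8301.6)/(363 − 603) = -703.8/-240 ≈ 2.93.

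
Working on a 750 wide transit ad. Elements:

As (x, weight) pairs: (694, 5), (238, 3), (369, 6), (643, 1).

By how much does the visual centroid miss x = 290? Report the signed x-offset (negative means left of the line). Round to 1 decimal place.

≈ 179.4

Total weight = 5 + 3 + 6 + 1 = 15.
x-moment: 5·694 + 3·238 + 6·369 + 1·643 = 7041; centroid 7041/15 ≈ 469.40.
Difference: 469.40 − 290 ≈ 179.40.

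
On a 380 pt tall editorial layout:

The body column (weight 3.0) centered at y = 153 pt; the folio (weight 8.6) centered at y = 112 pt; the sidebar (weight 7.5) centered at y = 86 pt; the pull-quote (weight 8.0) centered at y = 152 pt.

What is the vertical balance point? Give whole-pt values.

y ≈ 121

Σw = 3.0 + 8.6 + 7.5 + 8.0 = 27.1.
Σw·y = 3.0·153 + 8.6·112 + 7.5·86 + 8.0·152 = 3283.2, so ȳ = 3283.2/27.1 ≈ 121.15.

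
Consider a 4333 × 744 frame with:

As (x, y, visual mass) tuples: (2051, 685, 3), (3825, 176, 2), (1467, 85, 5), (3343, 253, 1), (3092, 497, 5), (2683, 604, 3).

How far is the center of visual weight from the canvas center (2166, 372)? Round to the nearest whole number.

≈ 360

Total weight = 3 + 2 + 5 + 1 + 5 + 3 = 19.
x-moment: 3·2051 + 2·3825 + 5·1467 + 1·3343 + 5·3092 + 3·2683 = 47990; centroid 47990/19 ≈ 2525.79.
y-moment: 3·685 + 2·176 + 5·85 + 1·253 + 5·497 + 3·604 = 7382; centroid 7382/19 ≈ 388.53.
Relative to (2166, 372): Δ = (359.79, 16.53); |Δ| = √(359.79² + 16.53²) ≈ 360.17.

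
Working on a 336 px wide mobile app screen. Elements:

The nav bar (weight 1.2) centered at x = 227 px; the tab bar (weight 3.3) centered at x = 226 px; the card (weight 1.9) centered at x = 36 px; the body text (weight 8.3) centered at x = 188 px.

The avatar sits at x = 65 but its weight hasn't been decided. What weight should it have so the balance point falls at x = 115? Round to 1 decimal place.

Known weights sum to 1.2 + 3.3 + 1.9 + 8.3 = 14.7; their moment is 1.2·227 + 3.3·226 + 1.9·36 + 8.3·188 = 2647.0.
Balance at x = 115 requires (2647.0 + w·65) / (14.7 + w) = 115.
Solving: w = (115·14.7 − 2647.0) / (65 − 115) = -956.5 / -50 ≈ 19.13.

w ≈ 19.1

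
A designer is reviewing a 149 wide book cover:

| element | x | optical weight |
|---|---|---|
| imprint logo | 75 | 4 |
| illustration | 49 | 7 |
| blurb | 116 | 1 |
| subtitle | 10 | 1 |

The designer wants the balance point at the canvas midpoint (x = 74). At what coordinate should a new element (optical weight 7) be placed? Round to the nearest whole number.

x ≈ 102

With the new element, Σw becomes 4 + 7 + 1 + 1 + 7 = 20.
x: target moment 20×74 = 1480; current 4·75 + 7·49 + 1·116 + 1·10 = 769; the new element supplies 711, so x = 711/7 ≈ 101.57.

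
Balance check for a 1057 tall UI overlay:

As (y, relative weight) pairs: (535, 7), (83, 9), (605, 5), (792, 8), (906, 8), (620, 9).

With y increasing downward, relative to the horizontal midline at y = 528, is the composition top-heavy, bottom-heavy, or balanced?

Total weight = 7 + 9 + 5 + 8 + 8 + 9 = 46.
y: (7·535 + 9·83 + 5·605 + 8·792 + 8·906 + 9·620) / 46 = 26681 / 46 ≈ 580.02
580.0 lies below (larger y than) the midline 528, so the layout is bottom-heavy.

bottom-heavy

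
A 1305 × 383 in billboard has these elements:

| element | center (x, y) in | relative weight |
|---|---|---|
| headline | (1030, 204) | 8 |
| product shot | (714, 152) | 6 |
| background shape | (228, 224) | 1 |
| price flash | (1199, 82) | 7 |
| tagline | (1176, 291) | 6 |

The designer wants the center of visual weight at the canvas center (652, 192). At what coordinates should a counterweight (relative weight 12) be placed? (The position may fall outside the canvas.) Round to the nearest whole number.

(-177, 216)

After adding the counterweight, total weight = 8 + 6 + 1 + 7 + 6 + 12 = 40.
x: need Σw·x = 40·652 = 26080. Existing = 8·1030 + 6·714 + 1·228 + 7·1199 + 6·1176 = 28201. Remainder -2121 / 12 ≈ -176.75.
y: need Σw·y = 40·192 = 7680. Existing = 8·204 + 6·152 + 1·224 + 7·82 + 6·291 = 5088. Remainder 2592 / 12 ≈ 216.00.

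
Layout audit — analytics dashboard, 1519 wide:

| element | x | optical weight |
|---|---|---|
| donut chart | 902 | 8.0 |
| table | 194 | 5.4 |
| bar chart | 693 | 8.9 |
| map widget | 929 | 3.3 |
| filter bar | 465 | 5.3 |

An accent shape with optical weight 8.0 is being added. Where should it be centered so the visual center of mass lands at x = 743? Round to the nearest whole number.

x ≈ 1118

New total weight: (8.0 + 5.4 + 8.9 + 3.3 + 5.3) + 8.0 = 38.9.
x: target moment 38.9×743 = 28902.7; current 8.0·902 + 5.4·194 + 8.9·693 + 3.3·929 + 5.3·465 = 19961.5; the accent shape supplies 8941.2, so x = 8941.2/8.0 ≈ 1117.65.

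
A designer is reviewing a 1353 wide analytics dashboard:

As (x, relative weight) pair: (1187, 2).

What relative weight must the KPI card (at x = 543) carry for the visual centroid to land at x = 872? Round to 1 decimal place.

w ≈ 1.9

The single fixed element contributes weight 2, moment 2·1187 = 2374.
Set Σw·x/Σw = 872: (2374 + 543w) = 872·(2 + w).
Solving: w = (872·2 − 2374) / (543 − 872) = -630 / -329 ≈ 1.91.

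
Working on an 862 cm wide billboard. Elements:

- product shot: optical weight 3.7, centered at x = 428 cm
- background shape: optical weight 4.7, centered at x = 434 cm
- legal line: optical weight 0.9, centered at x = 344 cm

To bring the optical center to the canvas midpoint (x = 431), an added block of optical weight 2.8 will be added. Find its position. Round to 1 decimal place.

After adding the added block, total weight = 3.7 + 4.7 + 0.9 + 2.8 = 12.1.
Along x: (3933.0 + 2.8·x) / 12.1 = 431 (existing moment 3.7·428 + 4.7·434 + 0.9·344 = 3933.0) ⇒ x = (5215.1 − 3933.0) / 2.8 ≈ 457.89.

x ≈ 457.9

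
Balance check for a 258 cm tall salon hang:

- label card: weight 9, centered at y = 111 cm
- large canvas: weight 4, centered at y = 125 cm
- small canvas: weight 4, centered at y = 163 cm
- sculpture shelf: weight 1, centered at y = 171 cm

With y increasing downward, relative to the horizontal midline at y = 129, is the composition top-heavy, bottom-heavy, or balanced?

balanced

Weights sum to 9 + 4 + 4 + 1 = 18.
y-moment: 9·111 + 4·125 + 4·163 + 1·171 = 2322; centroid 2322/18 ≈ 129.00.
That equals the midline 129 — balanced.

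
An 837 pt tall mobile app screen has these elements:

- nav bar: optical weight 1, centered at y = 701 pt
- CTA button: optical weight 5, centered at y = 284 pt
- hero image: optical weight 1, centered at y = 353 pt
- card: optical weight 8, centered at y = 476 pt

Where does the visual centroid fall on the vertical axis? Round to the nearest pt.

Σw = 1 + 5 + 1 + 8 = 15.
y-moment: 1·701 + 5·284 + 1·353 + 8·476 = 6282; centroid 6282/15 ≈ 418.80.

y ≈ 419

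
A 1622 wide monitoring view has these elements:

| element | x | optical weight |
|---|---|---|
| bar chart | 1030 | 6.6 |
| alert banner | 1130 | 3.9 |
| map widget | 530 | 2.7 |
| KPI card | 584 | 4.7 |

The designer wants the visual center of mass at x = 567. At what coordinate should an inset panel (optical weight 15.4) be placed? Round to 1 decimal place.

x ≈ 227.3

After adding the inset panel, total weight = 6.6 + 3.9 + 2.7 + 4.7 + 15.4 = 33.3.
x: need Σw·x = 33.3·567 = 18881.1. Existing = 6.6·1030 + 3.9·1130 + 2.7·530 + 4.7·584 = 15380.8. Remainder 3500.3 / 15.4 ≈ 227.29.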